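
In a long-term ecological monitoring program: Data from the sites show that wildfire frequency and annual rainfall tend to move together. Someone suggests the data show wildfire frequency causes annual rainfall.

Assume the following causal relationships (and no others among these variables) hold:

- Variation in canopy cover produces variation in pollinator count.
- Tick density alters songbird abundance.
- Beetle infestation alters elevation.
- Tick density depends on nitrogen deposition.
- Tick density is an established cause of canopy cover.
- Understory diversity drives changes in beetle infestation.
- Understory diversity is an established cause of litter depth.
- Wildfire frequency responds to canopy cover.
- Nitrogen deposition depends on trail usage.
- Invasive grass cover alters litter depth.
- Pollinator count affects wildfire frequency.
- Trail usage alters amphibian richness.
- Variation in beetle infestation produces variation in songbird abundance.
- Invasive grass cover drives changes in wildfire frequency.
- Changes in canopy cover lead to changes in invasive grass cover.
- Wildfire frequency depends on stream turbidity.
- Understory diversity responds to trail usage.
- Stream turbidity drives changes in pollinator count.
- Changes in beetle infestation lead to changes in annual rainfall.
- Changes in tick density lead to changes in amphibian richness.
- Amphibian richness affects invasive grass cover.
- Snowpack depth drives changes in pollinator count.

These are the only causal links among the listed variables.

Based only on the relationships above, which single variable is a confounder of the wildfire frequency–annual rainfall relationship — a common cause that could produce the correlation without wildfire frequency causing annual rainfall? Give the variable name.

trail usage

Trail usage has a causal path to wildfire frequency (trail usage → amphibian richness → invasive grass cover → wildfire frequency) and a separate causal path to annual rainfall (trail usage → understory diversity → beetle infestation → annual rainfall), so it is a common cause of both.
No stated relationship gives wildfire frequency a causal route to annual rainfall, so the correlation is explained by the shared upstream cause rather than a direct effect.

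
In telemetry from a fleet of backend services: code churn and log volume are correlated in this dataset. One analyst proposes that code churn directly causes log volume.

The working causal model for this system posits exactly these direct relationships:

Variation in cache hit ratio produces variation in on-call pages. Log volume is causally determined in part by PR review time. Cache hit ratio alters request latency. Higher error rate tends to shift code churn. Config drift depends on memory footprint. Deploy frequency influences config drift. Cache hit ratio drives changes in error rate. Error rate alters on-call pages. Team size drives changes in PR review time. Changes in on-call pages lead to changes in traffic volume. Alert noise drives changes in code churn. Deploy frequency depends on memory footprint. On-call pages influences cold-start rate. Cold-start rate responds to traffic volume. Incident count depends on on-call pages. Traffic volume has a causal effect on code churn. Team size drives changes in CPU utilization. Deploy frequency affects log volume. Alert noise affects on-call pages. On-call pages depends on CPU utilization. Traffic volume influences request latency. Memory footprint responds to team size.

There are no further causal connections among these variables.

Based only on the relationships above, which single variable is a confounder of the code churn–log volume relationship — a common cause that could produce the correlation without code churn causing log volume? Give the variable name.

team size

Team size has a causal path to code churn (team size → CPU utilization → on-call pages → traffic volume → code churn) and a separate causal path to log volume (team size → PR review time → log volume), so it is a common cause of both.
No stated relationship gives code churn a causal route to log volume, so the correlation is explained by the shared upstream cause rather than a direct effect.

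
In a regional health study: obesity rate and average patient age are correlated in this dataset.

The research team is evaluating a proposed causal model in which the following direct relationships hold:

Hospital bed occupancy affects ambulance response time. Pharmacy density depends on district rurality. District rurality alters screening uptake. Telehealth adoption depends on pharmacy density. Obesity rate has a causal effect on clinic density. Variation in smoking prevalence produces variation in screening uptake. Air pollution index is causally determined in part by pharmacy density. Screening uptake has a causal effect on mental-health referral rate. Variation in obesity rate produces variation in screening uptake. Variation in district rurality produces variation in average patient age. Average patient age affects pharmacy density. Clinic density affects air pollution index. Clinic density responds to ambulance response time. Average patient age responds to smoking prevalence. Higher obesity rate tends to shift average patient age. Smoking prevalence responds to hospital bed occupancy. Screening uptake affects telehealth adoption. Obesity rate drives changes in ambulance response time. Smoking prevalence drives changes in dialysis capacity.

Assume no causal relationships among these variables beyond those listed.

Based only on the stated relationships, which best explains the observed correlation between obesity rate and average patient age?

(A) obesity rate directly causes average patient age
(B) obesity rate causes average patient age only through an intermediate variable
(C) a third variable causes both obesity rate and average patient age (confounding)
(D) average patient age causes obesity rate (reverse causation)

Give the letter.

A

There is a stated direct causal link obesity rate → average patient age, and no variable causes both obesity rate and average patient age, so the correlation reflects direct causation.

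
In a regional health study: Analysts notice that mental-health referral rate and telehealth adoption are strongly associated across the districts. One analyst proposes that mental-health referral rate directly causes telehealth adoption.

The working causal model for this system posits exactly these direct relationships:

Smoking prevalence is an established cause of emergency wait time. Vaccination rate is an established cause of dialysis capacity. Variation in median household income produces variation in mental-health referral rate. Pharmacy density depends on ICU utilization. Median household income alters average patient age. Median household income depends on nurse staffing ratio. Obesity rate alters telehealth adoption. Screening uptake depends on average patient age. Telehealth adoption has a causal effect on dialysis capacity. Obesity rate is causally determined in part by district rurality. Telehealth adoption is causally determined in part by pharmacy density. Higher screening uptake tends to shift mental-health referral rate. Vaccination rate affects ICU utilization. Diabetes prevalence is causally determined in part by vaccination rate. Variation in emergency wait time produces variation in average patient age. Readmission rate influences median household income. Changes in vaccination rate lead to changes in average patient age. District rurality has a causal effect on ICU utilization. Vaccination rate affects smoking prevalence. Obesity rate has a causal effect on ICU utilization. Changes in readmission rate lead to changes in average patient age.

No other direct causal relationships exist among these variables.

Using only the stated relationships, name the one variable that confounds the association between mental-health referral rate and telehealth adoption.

Vaccination rate has a causal path to mental-health referral rate (vaccination rate → average patient age → screening uptake → mental-health referral rate) and a separate causal path to telehealth adoption (vaccination rate → ICU utilization → pharmacy density → telehealth adoption), so it is a common cause of both.
No stated relationship gives mental-health referral rate a causal route to telehealth adoption, so the correlation is explained by the shared upstream cause rather than a direct effect.

vaccination rate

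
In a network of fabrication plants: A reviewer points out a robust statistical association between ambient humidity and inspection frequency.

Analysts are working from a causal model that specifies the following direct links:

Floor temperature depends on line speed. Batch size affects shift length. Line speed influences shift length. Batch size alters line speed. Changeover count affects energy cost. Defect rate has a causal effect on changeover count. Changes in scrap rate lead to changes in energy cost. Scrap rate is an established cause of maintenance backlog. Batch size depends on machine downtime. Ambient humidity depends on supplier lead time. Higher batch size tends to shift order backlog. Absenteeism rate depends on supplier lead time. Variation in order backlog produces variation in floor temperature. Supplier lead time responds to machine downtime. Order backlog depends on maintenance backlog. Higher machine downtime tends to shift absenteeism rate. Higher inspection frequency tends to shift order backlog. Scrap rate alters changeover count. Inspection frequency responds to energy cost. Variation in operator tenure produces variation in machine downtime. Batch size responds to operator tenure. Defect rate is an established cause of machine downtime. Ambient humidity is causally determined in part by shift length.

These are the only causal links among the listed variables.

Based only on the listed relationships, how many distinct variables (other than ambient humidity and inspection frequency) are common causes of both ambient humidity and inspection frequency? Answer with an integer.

1

The common causes are: defect rate (to ambient humidity via defect rate → machine downtime → supplier lead time → ambient humidity; to inspection frequency via defect rate → changeover count → energy cost → inspection frequency).
Every other variable lacks a causal path to at least one of ambient humidity and inspection frequency.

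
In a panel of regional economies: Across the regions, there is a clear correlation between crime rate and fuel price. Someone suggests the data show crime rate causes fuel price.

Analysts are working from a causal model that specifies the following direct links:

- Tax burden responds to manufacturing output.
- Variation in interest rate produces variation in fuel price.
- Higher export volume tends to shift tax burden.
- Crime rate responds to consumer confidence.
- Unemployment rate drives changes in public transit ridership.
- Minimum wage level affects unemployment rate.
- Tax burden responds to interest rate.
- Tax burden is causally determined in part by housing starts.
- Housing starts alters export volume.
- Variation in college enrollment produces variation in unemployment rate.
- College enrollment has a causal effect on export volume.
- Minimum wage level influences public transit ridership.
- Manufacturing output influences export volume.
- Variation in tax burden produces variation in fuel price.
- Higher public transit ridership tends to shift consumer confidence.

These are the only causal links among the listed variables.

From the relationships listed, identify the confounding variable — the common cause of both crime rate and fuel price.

College enrollment has a causal path to crime rate (college enrollment → unemployment rate → public transit ridership → consumer confidence → crime rate) and a separate causal path to fuel price (college enrollment → export volume → tax burden → fuel price), so it is a common cause of both.
No stated relationship gives crime rate a causal route to fuel price, so the correlation is explained by the shared upstream cause rather than a direct effect.

college enrollment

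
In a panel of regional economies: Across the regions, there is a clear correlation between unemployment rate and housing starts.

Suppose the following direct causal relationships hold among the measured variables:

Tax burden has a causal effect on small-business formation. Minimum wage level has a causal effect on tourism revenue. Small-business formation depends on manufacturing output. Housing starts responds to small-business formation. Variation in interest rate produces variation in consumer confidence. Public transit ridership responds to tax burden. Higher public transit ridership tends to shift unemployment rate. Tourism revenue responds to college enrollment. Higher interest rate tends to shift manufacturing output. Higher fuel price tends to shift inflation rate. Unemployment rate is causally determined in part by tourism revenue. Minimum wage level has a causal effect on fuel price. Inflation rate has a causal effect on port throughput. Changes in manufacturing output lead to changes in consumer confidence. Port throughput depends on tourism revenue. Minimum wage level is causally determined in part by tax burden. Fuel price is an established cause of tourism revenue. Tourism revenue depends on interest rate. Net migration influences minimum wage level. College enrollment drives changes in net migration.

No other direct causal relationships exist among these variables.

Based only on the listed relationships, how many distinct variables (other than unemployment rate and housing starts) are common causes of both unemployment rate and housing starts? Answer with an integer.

2

The common causes are: interest rate (to unemployment rate via interest rate → tourism revenue → unemployment rate; to housing starts via interest rate → manufacturing output → small-business formation → housing starts); tax burden (to unemployment rate via tax burden → public transit ridership → unemployment rate; to housing starts via tax burden → small-business formation → housing starts).
Every other variable lacks a causal path to at least one of unemployment rate and housing starts.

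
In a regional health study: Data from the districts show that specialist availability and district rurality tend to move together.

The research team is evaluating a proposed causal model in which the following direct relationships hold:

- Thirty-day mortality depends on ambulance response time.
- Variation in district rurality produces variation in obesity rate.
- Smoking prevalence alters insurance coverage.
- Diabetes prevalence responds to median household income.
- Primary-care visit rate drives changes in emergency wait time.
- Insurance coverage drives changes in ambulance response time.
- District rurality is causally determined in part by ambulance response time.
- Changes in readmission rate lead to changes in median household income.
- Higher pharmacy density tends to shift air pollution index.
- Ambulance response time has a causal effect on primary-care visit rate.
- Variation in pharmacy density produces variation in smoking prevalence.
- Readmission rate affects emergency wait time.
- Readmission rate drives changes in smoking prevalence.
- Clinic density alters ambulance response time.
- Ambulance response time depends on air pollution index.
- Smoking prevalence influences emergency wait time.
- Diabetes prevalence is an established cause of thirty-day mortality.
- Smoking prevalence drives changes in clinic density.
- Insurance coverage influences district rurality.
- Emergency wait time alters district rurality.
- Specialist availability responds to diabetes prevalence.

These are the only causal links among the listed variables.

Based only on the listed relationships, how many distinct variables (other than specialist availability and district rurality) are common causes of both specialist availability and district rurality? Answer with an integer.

The common causes are: readmission rate (to specialist availability via readmission rate → median household income → diabetes prevalence → specialist availability; to district rurality via readmission rate → emergency wait time → district rurality).
Every other variable lacks a causal path to at least one of specialist availability and district rurality.

1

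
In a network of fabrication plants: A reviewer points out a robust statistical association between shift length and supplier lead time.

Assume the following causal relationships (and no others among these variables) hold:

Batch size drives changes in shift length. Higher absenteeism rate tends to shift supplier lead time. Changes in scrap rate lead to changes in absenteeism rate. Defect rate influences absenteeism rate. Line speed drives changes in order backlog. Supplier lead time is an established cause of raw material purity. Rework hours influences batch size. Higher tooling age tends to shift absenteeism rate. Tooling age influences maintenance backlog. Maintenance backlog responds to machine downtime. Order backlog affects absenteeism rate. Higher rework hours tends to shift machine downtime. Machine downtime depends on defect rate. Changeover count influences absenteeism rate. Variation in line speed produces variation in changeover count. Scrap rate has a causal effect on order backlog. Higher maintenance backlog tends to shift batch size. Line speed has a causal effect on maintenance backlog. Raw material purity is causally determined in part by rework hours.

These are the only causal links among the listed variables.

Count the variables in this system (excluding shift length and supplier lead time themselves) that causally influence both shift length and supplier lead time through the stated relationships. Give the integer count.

The common causes are: defect rate (to shift length via defect rate → machine downtime → maintenance backlog → batch size → shift length; to supplier lead time via defect rate → absenteeism rate → supplier lead time); line speed (to shift length via line speed → maintenance backlog → batch size → shift length; to supplier lead time via line speed → order backlog → absenteeism rate → supplier lead time); tooling age (to shift length via tooling age → maintenance backlog → batch size → shift length; to supplier lead time via tooling age → absenteeism rate → supplier lead time).
Every other variable lacks a causal path to at least one of shift length and supplier lead time.

3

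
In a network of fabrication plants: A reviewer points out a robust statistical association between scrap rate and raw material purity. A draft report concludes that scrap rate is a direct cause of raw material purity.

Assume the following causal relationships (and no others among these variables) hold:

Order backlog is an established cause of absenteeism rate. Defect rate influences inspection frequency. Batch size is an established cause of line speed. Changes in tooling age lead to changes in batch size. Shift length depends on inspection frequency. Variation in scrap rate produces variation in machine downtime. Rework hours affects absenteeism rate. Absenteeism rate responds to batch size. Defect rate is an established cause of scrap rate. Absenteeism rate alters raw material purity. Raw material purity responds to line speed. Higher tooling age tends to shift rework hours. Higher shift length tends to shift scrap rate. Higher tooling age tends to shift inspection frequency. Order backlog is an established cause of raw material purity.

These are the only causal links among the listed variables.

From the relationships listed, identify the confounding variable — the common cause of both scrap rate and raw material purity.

tooling age

Tooling age has a causal path to scrap rate (tooling age → inspection frequency → shift length → scrap rate) and a separate causal path to raw material purity (tooling age → batch size → line speed → raw material purity), so it is a common cause of both.
No stated relationship gives scrap rate a causal route to raw material purity, so the correlation is explained by the shared upstream cause rather than a direct effect.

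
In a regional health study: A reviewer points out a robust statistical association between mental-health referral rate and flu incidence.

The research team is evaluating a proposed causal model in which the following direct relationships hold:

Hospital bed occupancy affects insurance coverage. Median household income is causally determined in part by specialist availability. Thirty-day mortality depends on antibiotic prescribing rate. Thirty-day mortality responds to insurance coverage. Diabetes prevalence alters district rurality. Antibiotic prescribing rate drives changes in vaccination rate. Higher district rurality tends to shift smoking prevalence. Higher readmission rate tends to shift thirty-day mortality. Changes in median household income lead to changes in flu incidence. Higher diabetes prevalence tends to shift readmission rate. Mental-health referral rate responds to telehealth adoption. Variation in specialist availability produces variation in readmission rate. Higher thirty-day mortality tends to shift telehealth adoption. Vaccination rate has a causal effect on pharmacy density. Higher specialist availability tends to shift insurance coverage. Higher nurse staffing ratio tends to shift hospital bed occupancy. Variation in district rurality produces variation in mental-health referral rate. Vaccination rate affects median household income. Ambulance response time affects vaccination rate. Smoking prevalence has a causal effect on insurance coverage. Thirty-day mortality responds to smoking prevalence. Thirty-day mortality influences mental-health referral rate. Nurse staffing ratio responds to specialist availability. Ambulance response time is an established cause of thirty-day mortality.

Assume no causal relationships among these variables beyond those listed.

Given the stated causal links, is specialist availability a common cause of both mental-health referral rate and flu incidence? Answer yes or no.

Specialist availability has a causal path to mental-health referral rate (specialist availability → readmission rate → thirty-day mortality → mental-health referral rate) and to flu incidence (specialist availability → median household income → flu incidence), so it is a common cause of both — a confounder.

yes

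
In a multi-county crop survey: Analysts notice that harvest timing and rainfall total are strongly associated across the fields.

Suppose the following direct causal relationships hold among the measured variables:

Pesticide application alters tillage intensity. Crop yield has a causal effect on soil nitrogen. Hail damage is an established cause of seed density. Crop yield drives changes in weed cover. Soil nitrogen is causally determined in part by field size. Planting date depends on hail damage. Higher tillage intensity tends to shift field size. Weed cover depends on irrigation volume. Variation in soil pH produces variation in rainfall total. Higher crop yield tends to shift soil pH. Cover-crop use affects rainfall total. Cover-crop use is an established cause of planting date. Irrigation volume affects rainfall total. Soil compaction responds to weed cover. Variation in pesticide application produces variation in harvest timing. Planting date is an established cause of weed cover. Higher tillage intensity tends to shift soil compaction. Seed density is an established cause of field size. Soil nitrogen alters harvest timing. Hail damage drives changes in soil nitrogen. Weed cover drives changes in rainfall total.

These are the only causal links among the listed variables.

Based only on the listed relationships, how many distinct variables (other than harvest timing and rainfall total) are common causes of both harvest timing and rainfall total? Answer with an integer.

The common causes are: crop yield (to harvest timing via crop yield → soil nitrogen → harvest timing; to rainfall total via crop yield → weed cover → rainfall total); hail damage (to harvest timing via hail damage → soil nitrogen → harvest timing; to rainfall total via hail damage → planting date → weed cover → rainfall total).
Every other variable lacks a causal path to at least one of harvest timing and rainfall total.

2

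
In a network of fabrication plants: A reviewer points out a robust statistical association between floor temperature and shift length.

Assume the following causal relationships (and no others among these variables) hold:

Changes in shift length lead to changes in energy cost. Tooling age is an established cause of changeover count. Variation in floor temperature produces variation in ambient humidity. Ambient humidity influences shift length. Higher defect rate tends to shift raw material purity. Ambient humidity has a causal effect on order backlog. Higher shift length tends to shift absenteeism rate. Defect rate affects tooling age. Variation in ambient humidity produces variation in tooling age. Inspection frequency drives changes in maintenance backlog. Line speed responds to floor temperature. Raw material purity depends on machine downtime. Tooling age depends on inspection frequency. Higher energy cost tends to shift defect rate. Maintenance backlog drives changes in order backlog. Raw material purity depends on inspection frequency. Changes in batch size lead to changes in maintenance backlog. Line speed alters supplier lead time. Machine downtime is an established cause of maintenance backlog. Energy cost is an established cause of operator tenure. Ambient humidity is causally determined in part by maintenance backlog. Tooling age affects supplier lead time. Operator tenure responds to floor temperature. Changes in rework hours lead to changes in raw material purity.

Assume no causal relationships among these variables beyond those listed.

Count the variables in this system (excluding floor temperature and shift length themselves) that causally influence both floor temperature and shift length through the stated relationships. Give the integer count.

0

No listed variable has a causal path to both floor temperature and shift length, so there are no common causes.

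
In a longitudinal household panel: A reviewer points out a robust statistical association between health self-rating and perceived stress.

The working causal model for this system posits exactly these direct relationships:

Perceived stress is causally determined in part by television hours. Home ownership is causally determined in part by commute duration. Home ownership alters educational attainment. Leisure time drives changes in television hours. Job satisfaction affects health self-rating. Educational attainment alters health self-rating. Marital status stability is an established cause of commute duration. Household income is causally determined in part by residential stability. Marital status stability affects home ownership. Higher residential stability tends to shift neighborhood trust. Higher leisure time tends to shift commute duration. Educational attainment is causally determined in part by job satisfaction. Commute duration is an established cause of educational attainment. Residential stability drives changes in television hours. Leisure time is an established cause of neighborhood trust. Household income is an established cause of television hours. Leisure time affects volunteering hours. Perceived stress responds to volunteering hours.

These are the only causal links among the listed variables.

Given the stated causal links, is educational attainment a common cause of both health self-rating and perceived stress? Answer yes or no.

no

Educational attainment has no stated causal path to perceived stress. A confounder must cause both variables, so educational attainment does not qualify.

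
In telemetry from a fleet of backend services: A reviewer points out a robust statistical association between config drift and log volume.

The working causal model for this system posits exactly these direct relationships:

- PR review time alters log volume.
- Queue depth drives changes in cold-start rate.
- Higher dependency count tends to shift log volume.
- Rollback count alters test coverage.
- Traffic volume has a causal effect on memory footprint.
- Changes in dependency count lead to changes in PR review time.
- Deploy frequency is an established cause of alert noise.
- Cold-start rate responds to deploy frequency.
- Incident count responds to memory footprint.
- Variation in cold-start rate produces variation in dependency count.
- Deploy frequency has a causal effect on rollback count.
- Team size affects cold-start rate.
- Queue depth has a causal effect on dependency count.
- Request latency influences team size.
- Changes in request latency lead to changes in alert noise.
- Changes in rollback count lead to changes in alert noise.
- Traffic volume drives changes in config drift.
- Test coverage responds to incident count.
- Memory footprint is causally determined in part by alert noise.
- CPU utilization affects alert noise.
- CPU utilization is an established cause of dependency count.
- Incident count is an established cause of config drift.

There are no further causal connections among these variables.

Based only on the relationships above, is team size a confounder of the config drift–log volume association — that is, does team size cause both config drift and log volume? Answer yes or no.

no

Team size has no stated causal path to config drift. A confounder must cause both variables, so team size does not qualify.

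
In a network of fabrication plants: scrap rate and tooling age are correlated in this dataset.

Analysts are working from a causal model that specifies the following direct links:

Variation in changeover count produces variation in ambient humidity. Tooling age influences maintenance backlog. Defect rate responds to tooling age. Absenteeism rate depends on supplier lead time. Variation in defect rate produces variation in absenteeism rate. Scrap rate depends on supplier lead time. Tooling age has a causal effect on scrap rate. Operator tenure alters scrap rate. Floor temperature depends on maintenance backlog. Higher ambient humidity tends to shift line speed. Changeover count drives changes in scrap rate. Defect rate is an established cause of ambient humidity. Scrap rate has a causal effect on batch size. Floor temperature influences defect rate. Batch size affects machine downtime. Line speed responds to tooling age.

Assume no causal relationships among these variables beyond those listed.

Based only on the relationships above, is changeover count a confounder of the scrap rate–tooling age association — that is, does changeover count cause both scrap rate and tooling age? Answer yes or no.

no

Changeover count has no stated causal path to tooling age. A confounder must cause both variables, so changeover count does not qualify.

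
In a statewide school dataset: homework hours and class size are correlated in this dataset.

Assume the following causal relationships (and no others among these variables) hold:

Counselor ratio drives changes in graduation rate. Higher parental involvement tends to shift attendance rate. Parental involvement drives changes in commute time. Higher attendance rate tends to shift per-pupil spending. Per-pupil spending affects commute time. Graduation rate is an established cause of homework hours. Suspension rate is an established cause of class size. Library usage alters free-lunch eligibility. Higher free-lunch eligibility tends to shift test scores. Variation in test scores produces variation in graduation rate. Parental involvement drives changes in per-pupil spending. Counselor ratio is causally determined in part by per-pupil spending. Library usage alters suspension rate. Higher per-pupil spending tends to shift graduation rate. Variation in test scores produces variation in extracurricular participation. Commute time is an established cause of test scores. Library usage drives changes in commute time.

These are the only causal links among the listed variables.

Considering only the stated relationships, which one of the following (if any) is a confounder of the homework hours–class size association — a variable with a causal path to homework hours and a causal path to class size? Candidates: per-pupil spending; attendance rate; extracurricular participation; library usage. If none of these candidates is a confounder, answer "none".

Library usage causes homework hours (library usage → commute time → test scores → graduation rate → homework hours) and also causes class size (library usage → suspension rate → class size); it is a common cause of both.
Each of the other candidates lacks a causal path to at least one of homework hours and class size, so they do not confound the relationship.

library usage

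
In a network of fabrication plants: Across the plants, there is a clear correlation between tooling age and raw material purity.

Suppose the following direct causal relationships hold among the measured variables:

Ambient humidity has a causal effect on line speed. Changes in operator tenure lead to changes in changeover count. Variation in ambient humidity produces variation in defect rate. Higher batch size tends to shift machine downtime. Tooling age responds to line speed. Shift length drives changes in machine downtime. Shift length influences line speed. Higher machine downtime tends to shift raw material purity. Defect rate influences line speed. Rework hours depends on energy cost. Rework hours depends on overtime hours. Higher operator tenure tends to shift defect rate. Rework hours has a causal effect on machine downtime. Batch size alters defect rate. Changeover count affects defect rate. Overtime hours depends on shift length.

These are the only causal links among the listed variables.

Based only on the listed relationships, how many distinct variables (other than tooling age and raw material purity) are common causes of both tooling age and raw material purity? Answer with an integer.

2

The common causes are: batch size (to tooling age via batch size → defect rate → line speed → tooling age; to raw material purity via batch size → machine downtime → raw material purity); shift length (to tooling age via shift length → line speed → tooling age; to raw material purity via shift length → machine downtime → raw material purity).
Every other variable lacks a causal path to at least one of tooling age and raw material purity.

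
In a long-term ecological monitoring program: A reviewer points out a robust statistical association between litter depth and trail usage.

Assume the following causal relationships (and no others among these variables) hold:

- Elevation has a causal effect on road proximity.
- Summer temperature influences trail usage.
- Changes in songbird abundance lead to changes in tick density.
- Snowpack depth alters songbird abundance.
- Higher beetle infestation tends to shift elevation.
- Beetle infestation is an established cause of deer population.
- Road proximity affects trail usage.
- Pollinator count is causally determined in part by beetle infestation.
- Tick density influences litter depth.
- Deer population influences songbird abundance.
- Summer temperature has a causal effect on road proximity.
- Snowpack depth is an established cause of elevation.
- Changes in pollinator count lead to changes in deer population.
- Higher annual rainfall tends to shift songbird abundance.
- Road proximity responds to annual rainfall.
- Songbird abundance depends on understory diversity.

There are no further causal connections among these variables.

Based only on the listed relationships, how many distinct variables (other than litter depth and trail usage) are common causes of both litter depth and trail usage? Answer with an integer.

The common causes are: annual rainfall (to litter depth via annual rainfall → songbird abundance → tick density → litter depth; to trail usage via annual rainfall → road proximity → trail usage); beetle infestation (to litter depth via beetle infestation → deer population → songbird abundance → tick density → litter depth; to trail usage via beetle infestation → elevation → road proximity → trail usage); snowpack depth (to litter depth via snowpack depth → songbird abundance → tick density → litter depth; to trail usage via snowpack depth → elevation → road proximity → trail usage).
Every other variable lacks a causal path to at least one of litter depth and trail usage.

3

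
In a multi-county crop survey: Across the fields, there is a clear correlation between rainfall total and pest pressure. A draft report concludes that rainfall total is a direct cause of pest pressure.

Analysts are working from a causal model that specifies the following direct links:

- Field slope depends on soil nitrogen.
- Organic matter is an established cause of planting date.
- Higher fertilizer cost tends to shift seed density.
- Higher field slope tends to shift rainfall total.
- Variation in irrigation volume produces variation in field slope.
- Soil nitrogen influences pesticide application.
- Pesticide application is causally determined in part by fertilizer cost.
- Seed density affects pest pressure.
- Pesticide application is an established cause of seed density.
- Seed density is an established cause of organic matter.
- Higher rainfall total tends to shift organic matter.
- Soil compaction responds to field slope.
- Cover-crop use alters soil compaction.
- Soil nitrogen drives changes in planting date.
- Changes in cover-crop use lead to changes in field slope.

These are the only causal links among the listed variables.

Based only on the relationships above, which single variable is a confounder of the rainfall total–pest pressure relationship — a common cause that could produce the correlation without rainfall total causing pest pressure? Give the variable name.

soil nitrogen

Soil nitrogen has a causal path to rainfall total (soil nitrogen → field slope → rainfall total) and a separate causal path to pest pressure (soil nitrogen → pesticide application → seed density → pest pressure), so it is a common cause of both.
No stated relationship gives rainfall total a causal route to pest pressure, so the correlation is explained by the shared upstream cause rather than a direct effect.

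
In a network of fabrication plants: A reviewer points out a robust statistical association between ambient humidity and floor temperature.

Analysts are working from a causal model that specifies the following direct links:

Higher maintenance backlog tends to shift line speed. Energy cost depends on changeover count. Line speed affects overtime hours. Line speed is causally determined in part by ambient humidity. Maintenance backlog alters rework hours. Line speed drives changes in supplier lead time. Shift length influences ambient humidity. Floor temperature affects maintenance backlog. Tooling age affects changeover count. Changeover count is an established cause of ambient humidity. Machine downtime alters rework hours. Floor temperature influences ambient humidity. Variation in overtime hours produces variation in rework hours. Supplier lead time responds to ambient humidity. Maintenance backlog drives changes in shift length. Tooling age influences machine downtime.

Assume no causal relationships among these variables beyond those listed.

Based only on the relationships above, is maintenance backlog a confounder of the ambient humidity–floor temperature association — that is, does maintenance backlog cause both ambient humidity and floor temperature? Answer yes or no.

Maintenance backlog has no stated causal path to floor temperature. A confounder must cause both variables, so maintenance backlog does not qualify.

no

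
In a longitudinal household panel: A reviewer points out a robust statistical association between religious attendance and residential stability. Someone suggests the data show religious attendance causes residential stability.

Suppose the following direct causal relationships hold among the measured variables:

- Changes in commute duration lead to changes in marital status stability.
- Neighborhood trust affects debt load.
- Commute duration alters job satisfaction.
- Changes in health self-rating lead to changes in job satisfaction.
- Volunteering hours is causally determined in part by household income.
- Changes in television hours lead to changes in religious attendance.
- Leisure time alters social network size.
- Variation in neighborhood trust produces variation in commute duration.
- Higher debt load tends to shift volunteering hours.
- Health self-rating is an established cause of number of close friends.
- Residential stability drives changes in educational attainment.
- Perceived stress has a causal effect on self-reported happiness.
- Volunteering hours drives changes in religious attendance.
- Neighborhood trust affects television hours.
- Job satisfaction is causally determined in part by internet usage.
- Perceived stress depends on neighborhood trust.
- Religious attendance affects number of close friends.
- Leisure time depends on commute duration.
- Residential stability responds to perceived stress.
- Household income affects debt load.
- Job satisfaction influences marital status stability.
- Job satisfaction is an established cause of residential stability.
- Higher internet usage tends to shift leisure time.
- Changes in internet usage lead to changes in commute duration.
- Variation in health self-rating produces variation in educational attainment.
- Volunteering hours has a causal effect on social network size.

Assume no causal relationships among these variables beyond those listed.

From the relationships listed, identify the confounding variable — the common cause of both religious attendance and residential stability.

neighborhood trust

Neighborhood trust has a causal path to religious attendance (neighborhood trust → television hours → religious attendance) and a separate causal path to residential stability (neighborhood trust → perceived stress → residential stability), so it is a common cause of both.
No stated relationship gives religious attendance a causal route to residential stability, so the correlation is explained by the shared upstream cause rather than a direct effect.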